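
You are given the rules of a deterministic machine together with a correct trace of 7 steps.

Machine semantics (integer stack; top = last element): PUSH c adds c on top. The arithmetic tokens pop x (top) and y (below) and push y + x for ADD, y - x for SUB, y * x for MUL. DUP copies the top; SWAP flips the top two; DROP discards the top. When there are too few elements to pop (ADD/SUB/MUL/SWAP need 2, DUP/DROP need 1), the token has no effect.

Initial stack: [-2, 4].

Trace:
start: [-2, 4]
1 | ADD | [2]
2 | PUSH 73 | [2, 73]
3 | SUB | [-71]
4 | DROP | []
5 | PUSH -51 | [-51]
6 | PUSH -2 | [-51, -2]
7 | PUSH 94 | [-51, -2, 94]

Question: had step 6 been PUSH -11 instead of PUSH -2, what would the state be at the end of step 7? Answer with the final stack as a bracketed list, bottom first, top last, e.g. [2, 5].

(re-executing from step 6 with the substitution; state before step 6: [-51])
6 | PUSH -11 | [-51, -11]
7 | PUSH 94 | [-51, -11, 94]

[-51, -11, 94]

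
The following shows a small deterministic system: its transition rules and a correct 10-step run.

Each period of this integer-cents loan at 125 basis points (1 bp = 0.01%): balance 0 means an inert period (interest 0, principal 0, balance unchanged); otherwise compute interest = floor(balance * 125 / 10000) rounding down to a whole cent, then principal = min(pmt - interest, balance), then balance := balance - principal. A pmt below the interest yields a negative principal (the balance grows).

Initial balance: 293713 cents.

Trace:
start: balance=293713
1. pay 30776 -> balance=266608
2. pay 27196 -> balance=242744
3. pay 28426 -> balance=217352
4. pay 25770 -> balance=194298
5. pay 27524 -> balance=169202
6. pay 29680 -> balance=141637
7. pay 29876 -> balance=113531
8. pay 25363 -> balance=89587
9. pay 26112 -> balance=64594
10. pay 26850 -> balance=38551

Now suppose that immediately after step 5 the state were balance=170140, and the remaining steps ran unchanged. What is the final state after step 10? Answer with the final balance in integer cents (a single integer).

state after step 5 := balance=170140
6. pay 29680 -> balance=142586
7. pay 29876 -> balance=114492
8. pay 25363 -> balance=90560
9. pay 26112 -> balance=65580
10. pay 26850 -> balance=39549

39549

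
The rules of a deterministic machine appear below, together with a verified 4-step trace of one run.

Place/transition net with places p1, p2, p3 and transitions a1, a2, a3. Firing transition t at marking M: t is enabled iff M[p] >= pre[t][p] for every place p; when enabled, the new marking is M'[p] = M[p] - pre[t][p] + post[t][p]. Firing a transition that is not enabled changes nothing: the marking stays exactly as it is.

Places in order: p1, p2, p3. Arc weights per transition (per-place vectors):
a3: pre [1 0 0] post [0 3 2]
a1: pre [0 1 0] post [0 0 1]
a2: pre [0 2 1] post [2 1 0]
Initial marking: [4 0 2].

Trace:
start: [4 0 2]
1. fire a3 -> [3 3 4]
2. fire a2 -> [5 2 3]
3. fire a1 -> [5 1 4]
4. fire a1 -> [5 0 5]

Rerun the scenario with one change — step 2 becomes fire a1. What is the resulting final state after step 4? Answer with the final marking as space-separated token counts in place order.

3 0 7

(re-executing from step 2 with the substitution; state before step 2: [3 3 4])
2. fire a1 -> [3 2 5]
3. fire a1 -> [3 1 6]
4. fire a1 -> [3 0 7]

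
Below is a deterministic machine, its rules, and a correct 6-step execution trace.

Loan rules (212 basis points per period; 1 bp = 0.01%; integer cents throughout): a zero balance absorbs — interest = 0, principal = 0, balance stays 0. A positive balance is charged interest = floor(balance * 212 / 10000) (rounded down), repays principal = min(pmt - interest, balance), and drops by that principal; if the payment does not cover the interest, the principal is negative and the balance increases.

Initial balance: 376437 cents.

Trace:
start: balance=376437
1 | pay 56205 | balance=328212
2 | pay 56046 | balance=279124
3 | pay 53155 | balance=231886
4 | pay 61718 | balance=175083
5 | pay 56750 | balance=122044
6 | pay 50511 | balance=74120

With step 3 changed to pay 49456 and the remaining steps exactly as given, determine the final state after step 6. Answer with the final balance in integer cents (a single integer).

78060

(re-executing from step 3 with the substitution; state before step 3: balance=279124)
3 | pay 49456 | balance=235585
4 | pay 61718 | balance=178861
5 | pay 56750 | balance=125902
6 | pay 50511 | balance=78060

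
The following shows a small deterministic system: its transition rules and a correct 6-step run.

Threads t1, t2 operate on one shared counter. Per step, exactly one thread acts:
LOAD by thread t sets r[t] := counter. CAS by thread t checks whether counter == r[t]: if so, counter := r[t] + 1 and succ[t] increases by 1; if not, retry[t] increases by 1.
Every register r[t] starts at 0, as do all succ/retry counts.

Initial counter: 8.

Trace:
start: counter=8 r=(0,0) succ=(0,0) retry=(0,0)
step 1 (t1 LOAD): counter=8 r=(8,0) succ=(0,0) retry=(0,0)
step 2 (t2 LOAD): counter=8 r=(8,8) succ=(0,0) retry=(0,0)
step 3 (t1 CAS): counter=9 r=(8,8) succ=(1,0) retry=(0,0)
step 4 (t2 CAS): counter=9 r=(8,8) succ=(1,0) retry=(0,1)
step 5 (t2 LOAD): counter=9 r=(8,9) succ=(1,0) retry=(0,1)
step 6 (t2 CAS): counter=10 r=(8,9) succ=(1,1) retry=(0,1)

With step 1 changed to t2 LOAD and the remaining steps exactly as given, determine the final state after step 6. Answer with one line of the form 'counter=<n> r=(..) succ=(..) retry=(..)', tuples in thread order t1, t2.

(re-executing from step 1 with the substitution; state before step 1: counter=8 r=(0,0) succ=(0,0) retry=(0,0))
step 1 (t2 LOAD): counter=8 r=(0,8) succ=(0,0) retry=(0,0)
step 2 (t2 LOAD): counter=8 r=(0,8) succ=(0,0) retry=(0,0)
step 3 (t1 CAS): counter=8 r=(0,8) succ=(0,0) retry=(1,0)
step 4 (t2 CAS): counter=9 r=(0,8) succ=(0,1) retry=(1,0)
step 5 (t2 LOAD): counter=9 r=(0,9) succ=(0,1) retry=(1,0)
step 6 (t2 CAS): counter=10 r=(0,9) succ=(0,2) retry=(1,0)

counter=10 r=(0,9) succ=(0,2) retry=(1,0)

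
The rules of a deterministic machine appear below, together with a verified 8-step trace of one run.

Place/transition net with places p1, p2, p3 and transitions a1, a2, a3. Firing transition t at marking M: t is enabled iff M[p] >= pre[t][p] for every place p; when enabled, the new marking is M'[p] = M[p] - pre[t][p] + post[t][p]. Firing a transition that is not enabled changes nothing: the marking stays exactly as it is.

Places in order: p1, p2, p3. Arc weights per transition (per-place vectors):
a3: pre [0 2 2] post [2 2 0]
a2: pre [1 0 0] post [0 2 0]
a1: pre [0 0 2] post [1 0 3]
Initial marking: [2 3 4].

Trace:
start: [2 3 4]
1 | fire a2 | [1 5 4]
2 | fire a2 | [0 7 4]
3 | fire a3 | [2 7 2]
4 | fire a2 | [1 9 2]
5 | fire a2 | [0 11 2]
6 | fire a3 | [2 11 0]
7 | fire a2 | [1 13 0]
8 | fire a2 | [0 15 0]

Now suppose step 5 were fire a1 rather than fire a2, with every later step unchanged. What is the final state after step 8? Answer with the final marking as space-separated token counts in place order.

(re-executing from step 5 with the substitution; state before step 5: [1 9 2])
5 | fire a1 | [2 9 3]
6 | fire a3 | [4 9 1]
7 | fire a2 | [3 11 1]
8 | fire a2 | [2 13 1]

2 13 1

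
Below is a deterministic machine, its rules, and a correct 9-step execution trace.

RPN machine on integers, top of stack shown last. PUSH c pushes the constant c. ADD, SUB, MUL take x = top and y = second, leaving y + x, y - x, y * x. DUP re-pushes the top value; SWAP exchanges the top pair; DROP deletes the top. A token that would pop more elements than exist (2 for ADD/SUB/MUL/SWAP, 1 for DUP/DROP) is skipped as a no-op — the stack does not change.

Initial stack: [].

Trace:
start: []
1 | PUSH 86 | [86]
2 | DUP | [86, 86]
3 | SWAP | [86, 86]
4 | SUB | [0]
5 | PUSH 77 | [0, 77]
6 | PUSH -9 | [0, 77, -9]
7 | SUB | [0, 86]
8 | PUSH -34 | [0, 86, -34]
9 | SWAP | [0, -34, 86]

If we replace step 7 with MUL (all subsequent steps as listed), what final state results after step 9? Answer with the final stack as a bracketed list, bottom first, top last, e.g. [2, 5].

(re-executing from step 7 with the substitution; state before step 7: [0, 77, -9])
7 | MUL | [0, -693]
8 | PUSH -34 | [0, -693, -34]
9 | SWAP | [0, -34, -693]

[0, -34, -693]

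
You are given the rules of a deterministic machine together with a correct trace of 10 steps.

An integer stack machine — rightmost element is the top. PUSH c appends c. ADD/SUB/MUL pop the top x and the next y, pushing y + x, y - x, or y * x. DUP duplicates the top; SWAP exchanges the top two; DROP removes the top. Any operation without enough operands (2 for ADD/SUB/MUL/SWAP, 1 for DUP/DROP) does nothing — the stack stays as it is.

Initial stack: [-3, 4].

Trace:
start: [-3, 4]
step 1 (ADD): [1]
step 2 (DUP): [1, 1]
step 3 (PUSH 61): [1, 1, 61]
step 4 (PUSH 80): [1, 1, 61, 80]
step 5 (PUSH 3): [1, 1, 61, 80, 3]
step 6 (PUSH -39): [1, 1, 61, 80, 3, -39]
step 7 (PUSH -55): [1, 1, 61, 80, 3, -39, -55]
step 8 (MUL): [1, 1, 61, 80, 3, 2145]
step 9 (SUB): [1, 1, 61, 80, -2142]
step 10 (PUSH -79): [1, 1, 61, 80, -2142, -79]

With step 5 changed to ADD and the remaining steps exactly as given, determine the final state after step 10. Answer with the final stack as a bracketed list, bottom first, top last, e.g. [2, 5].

(re-executing from step 5 with the substitution; state before step 5: [1, 1, 61, 80])
step 5 (ADD): [1, 1, 141]
step 6 (PUSH -39): [1, 1, 141, -39]
step 7 (PUSH -55): [1, 1, 141, -39, -55]
step 8 (MUL): [1, 1, 141, 2145]
step 9 (SUB): [1, 1, -2004]
step 10 (PUSH -79): [1, 1, -2004, -79]

[1, 1, -2004, -79]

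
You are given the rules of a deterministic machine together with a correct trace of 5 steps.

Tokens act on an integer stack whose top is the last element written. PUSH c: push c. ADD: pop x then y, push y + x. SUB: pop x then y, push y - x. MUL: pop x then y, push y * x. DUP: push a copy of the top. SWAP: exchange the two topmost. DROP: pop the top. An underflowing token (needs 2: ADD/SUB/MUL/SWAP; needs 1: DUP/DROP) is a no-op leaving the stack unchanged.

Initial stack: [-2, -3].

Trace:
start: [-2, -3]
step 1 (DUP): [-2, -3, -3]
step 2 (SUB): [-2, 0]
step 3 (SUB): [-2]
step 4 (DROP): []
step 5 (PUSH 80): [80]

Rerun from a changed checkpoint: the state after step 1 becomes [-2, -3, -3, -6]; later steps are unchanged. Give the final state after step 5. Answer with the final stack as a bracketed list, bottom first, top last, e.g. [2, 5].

state after step 1 := [-2, -3, -3, -6]
step 2 (SUB): [-2, -3, 3]
step 3 (SUB): [-2, -6]
step 4 (DROP): [-2]
step 5 (PUSH 80): [-2, 80]

[-2, 80]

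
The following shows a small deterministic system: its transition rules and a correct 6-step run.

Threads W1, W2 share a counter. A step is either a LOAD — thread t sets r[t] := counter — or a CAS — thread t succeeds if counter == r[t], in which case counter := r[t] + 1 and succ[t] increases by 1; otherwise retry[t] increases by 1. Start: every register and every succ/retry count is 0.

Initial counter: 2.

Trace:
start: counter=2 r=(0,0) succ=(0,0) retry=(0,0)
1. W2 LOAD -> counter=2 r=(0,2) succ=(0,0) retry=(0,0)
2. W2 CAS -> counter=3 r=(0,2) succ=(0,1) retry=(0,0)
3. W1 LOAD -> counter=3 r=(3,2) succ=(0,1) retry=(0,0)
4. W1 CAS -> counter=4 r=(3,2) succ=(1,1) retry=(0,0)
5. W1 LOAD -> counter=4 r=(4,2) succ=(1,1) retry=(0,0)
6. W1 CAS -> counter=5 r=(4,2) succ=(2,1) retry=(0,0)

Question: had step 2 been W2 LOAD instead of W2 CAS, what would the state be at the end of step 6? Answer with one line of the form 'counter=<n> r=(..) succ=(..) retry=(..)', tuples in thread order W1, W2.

counter=4 r=(3,2) succ=(2,0) retry=(0,0)

(re-executing from step 2 with the substitution; state before step 2: counter=2 r=(0,2) succ=(0,0) retry=(0,0))
2. W2 LOAD -> counter=2 r=(0,2) succ=(0,0) retry=(0,0)
3. W1 LOAD -> counter=2 r=(2,2) succ=(0,0) retry=(0,0)
4. W1 CAS -> counter=3 r=(2,2) succ=(1,0) retry=(0,0)
5. W1 LOAD -> counter=3 r=(3,2) succ=(1,0) retry=(0,0)
6. W1 CAS -> counter=4 r=(3,2) succ=(2,0) retry=(0,0)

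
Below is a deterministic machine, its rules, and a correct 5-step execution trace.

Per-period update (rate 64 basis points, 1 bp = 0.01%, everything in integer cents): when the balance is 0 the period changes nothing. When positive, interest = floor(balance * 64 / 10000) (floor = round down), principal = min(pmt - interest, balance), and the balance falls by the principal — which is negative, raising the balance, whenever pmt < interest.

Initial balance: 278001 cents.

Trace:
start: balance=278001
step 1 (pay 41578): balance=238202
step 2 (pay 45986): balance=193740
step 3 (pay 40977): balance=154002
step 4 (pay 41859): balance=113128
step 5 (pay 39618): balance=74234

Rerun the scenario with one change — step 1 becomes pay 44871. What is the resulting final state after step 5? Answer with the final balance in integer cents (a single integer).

70856

(re-executing from step 1 with the substitution; state before step 1: balance=278001)
step 1 (pay 44871): balance=234909
step 2 (pay 45986): balance=190426
step 3 (pay 40977): balance=150667
step 4 (pay 41859): balance=109772
step 5 (pay 39618): balance=70856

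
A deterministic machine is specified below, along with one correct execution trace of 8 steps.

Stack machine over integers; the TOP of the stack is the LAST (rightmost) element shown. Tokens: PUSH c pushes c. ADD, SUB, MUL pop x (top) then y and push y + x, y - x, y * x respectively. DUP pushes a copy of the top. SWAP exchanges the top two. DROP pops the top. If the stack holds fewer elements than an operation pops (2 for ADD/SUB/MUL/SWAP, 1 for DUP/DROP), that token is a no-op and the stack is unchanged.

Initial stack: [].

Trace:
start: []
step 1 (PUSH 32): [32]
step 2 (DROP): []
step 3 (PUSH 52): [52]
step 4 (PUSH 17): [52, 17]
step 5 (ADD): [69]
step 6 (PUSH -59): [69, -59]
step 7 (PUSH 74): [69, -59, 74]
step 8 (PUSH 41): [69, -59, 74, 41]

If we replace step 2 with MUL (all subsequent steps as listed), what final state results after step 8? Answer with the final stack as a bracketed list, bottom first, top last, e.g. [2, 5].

(re-executing from step 2 with the substitution; state before step 2: [32])
step 2 (MUL): [32]
step 3 (PUSH 52): [32, 52]
step 4 (PUSH 17): [32, 52, 17]
step 5 (ADD): [32, 69]
step 6 (PUSH -59): [32, 69, -59]
step 7 (PUSH 74): [32, 69, -59, 74]
step 8 (PUSH 41): [32, 69, -59, 74, 41]

[32, 69, -59, 74, 41]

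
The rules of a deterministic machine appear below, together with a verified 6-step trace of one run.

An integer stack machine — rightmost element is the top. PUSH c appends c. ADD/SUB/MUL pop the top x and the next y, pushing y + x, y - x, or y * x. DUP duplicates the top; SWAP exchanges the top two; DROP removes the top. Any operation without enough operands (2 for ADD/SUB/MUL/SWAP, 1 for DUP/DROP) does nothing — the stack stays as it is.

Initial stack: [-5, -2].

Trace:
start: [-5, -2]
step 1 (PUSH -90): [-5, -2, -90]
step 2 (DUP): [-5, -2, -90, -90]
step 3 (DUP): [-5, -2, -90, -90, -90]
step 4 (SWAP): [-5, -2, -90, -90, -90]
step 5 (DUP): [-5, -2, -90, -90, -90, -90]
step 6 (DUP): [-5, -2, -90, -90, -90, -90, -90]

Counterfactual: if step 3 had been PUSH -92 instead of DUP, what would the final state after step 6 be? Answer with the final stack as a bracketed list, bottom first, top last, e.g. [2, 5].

[-5, -2, -90, -92, -90, -90, -90]

(re-executing from step 3 with the substitution; state before step 3: [-5, -2, -90, -90])
step 3 (PUSH -92): [-5, -2, -90, -90, -92]
step 4 (SWAP): [-5, -2, -90, -92, -90]
step 5 (DUP): [-5, -2, -90, -92, -90, -90]
step 6 (DUP): [-5, -2, -90, -92, -90, -90, -90]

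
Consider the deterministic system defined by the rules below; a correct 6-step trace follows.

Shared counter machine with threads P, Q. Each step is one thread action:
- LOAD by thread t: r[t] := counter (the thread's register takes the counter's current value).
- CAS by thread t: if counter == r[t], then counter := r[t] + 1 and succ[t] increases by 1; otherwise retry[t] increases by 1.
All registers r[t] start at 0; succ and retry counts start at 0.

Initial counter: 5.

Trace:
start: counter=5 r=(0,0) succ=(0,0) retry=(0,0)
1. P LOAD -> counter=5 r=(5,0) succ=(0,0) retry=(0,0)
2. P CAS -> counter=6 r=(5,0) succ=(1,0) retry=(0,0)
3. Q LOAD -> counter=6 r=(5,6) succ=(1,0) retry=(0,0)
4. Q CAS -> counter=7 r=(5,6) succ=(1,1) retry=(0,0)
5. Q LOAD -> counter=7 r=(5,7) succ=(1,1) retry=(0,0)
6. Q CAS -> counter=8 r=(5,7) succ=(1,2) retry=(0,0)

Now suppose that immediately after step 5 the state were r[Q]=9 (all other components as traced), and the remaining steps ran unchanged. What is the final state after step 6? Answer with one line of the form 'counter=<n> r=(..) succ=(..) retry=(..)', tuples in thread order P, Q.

counter=7 r=(5,9) succ=(1,1) retry=(0,1)

state after step 5 := counter=7 r=(5,9) succ=(1,1) retry=(0,0)
6. Q CAS -> counter=7 r=(5,9) succ=(1,1) retry=(0,1)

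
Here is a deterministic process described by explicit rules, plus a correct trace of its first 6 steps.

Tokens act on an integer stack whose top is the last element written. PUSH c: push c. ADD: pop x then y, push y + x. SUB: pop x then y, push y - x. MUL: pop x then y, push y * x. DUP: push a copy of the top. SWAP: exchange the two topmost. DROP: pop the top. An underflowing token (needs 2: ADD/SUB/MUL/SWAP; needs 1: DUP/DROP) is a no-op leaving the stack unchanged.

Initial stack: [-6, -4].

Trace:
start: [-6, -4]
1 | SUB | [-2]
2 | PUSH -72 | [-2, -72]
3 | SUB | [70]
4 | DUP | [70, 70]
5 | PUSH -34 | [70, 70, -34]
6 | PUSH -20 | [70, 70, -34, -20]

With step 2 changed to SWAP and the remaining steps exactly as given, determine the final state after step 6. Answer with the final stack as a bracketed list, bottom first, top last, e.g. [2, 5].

(re-executing from step 2 with the substitution; state before step 2: [-2])
2 | SWAP | [-2]
3 | SUB | [-2]
4 | DUP | [-2, -2]
5 | PUSH -34 | [-2, -2, -34]
6 | PUSH -20 | [-2, -2, -34, -20]

[-2, -2, -34, -20]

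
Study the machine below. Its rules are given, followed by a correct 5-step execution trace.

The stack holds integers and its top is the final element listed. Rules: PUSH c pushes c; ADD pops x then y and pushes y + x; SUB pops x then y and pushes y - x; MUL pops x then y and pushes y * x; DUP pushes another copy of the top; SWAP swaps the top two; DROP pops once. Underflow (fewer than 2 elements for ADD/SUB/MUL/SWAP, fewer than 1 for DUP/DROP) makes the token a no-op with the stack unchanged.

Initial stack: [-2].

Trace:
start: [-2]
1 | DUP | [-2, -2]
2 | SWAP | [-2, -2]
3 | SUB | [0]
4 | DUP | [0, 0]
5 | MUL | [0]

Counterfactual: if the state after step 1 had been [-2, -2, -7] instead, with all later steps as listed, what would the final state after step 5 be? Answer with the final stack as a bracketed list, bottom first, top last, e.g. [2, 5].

[-2, 25]

state after step 1 := [-2, -2, -7]
2 | SWAP | [-2, -7, -2]
3 | SUB | [-2, -5]
4 | DUP | [-2, -5, -5]
5 | MUL | [-2, 25]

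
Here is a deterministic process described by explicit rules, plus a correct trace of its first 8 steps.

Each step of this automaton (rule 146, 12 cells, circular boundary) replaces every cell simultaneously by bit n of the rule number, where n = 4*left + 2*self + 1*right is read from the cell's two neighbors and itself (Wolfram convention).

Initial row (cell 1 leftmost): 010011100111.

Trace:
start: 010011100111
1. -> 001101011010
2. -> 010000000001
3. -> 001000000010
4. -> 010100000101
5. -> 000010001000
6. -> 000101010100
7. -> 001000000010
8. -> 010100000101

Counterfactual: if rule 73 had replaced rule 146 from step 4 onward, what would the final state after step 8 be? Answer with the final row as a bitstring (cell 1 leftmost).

(re-executing steps 4..8 under rule 73; state before step 4: 001000000010)
4. -> 100011111000
5. -> 001010001010
6. -> 100000100000
7. -> 001110001110
8. -> 101010101010

101010101010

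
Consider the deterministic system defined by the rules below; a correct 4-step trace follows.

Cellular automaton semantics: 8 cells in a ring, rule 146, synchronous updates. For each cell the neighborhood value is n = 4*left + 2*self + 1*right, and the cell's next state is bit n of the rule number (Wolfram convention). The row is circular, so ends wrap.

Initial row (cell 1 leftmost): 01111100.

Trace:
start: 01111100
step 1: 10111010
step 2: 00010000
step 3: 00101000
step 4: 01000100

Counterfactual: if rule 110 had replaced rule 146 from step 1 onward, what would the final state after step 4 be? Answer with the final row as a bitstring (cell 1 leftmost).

11110001

(re-executing steps 1..4 under rule 110; state before step 1: 01111100)
step 1: 11000100
step 2: 11001101
step 3: 01011111
step 4: 11110001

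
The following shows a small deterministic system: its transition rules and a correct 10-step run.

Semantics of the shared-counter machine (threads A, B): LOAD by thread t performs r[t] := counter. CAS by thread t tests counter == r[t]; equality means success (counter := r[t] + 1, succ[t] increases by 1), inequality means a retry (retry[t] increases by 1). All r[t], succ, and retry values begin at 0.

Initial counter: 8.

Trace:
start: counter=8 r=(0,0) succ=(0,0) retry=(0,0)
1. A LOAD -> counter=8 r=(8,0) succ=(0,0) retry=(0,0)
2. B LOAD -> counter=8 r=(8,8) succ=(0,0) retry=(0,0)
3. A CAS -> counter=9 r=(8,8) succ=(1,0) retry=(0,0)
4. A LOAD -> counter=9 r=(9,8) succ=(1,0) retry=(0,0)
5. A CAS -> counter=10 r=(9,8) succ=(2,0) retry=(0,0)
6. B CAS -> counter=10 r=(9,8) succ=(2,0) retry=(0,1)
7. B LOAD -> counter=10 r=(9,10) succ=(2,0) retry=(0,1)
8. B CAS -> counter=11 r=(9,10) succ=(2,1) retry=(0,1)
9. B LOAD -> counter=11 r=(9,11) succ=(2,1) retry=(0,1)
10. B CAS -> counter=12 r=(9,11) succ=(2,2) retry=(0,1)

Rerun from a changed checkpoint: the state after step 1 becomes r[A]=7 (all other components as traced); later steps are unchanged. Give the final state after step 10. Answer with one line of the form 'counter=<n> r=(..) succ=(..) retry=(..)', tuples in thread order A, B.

state after step 1 := counter=8 r=(7,0) succ=(0,0) retry=(0,0)
2. B LOAD -> counter=8 r=(7,8) succ=(0,0) retry=(0,0)
3. A CAS -> counter=8 r=(7,8) succ=(0,0) retry=(1,0)
4. A LOAD -> counter=8 r=(8,8) succ=(0,0) retry=(1,0)
5. A CAS -> counter=9 r=(8,8) succ=(1,0) retry=(1,0)
6. B CAS -> counter=9 r=(8,8) succ=(1,0) retry=(1,1)
7. B LOAD -> counter=9 r=(8,9) succ=(1,0) retry=(1,1)
8. B CAS -> counter=10 r=(8,9) succ=(1,1) retry=(1,1)
9. B LOAD -> counter=10 r=(8,10) succ=(1,1) retry=(1,1)
10. B CAS -> counter=11 r=(8,10) succ=(1,2) retry=(1,1)

counter=11 r=(8,10) succ=(1,2) retry=(1,1)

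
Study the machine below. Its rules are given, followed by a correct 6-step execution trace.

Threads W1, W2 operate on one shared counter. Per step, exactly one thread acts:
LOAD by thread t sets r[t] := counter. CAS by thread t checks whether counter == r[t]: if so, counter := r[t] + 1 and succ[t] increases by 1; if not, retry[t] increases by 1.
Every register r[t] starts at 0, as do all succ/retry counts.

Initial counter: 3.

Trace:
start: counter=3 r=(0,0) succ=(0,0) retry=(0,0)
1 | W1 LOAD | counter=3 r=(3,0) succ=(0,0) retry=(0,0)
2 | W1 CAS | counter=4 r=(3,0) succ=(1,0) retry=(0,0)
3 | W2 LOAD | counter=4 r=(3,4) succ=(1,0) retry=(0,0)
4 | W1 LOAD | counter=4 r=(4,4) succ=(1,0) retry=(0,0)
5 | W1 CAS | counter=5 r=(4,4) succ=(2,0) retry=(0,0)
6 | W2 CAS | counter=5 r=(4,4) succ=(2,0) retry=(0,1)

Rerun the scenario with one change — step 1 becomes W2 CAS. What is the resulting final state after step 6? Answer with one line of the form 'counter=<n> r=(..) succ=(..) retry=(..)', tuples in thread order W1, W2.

counter=4 r=(3,3) succ=(1,0) retry=(1,2)

(re-executing from step 1 with the substitution; state before step 1: counter=3 r=(0,0) succ=(0,0) retry=(0,0))
1 | W2 CAS | counter=3 r=(0,0) succ=(0,0) retry=(0,1)
2 | W1 CAS | counter=3 r=(0,0) succ=(0,0) retry=(1,1)
3 | W2 LOAD | counter=3 r=(0,3) succ=(0,0) retry=(1,1)
4 | W1 LOAD | counter=3 r=(3,3) succ=(0,0) retry=(1,1)
5 | W1 CAS | counter=4 r=(3,3) succ=(1,0) retry=(1,1)
6 | W2 CAS | counter=4 r=(3,3) succ=(1,0) retry=(1,2)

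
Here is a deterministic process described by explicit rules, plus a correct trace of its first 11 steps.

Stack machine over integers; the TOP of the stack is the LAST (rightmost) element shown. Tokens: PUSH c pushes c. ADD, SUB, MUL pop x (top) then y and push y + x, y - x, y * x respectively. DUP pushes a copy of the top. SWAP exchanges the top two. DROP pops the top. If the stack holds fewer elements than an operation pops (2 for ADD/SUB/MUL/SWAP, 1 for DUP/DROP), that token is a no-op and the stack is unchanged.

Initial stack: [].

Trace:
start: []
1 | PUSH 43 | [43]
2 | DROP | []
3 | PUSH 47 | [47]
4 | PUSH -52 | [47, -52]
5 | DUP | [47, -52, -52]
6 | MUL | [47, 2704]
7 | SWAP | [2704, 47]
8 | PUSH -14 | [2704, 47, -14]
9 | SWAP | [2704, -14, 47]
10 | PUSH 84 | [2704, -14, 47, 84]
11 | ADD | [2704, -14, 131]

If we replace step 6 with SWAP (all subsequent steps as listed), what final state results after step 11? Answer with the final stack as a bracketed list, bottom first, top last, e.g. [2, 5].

(re-executing from step 6 with the substitution; state before step 6: [47, -52, -52])
6 | SWAP | [47, -52, -52]
7 | SWAP | [47, -52, -52]
8 | PUSH -14 | [47, -52, -52, -14]
9 | SWAP | [47, -52, -14, -52]
10 | PUSH 84 | [47, -52, -14, -52, 84]
11 | ADD | [47, -52, -14, 32]

[47, -52, -14, 32]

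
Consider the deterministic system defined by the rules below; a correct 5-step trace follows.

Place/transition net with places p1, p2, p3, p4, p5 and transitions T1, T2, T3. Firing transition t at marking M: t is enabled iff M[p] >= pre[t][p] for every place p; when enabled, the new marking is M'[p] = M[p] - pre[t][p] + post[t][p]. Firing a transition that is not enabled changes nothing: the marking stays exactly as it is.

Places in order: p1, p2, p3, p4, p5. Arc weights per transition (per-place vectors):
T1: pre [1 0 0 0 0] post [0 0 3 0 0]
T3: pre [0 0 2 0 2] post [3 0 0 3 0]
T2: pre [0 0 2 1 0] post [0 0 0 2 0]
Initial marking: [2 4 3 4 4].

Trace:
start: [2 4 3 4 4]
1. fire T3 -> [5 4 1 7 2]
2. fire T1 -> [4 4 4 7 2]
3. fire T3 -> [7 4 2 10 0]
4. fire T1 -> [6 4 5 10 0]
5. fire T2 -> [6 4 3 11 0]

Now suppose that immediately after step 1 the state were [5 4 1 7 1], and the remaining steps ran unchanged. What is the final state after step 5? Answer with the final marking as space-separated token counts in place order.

state after step 1 := [5 4 1 7 1]
2. fire T1 -> [4 4 4 7 1]
3. fire T3 -> [4 4 4 7 1]
4. fire T1 -> [3 4 7 7 1]
5. fire T2 -> [3 4 5 8 1]

3 4 5 8 1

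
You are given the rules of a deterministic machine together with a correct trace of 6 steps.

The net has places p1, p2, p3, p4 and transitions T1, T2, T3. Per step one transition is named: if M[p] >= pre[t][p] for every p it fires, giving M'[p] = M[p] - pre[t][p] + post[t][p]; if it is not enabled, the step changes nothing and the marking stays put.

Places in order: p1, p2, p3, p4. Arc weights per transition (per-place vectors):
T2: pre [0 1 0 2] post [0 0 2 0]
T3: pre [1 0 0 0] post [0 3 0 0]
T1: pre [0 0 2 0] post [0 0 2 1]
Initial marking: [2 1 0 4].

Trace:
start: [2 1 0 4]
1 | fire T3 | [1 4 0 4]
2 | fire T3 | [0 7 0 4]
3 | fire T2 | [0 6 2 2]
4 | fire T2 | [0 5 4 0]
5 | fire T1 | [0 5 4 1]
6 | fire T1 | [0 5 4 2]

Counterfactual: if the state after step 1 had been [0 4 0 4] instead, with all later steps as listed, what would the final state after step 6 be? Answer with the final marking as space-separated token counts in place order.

state after step 1 := [0 4 0 4]
2 | fire T3 | [0 4 0 4]
3 | fire T2 | [0 3 2 2]
4 | fire T2 | [0 2 4 0]
5 | fire T1 | [0 2 4 1]
6 | fire T1 | [0 2 4 2]

0 2 4 2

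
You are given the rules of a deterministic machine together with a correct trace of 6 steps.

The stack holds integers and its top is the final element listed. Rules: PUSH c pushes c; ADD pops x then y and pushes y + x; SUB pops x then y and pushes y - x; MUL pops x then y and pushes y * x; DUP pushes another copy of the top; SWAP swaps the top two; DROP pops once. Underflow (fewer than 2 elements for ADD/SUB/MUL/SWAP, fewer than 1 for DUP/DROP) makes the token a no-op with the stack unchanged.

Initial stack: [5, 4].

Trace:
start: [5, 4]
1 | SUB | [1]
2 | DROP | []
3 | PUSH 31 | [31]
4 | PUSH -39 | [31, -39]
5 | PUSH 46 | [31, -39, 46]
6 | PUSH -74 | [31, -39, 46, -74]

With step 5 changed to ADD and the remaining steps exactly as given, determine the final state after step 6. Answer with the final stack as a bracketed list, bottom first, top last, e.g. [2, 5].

(re-executing from step 5 with the substitution; state before step 5: [31, -39])
5 | ADD | [-8]
6 | PUSH -74 | [-8, -74]

[-8, -74]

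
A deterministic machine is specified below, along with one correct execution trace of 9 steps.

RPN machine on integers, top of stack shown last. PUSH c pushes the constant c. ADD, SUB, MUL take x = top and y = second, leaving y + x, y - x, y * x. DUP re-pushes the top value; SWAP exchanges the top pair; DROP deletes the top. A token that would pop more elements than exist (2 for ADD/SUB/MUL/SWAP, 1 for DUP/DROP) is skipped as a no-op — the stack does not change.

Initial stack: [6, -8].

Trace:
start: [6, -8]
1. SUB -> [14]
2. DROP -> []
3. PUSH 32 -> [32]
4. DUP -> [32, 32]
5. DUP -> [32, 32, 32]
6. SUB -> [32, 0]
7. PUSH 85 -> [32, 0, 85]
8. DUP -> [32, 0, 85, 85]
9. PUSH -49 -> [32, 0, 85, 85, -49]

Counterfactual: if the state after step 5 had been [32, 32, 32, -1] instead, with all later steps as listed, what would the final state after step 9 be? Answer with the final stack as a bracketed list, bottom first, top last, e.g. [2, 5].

state after step 5 := [32, 32, 32, -1]
6. SUB -> [32, 32, 33]
7. PUSH 85 -> [32, 32, 33, 85]
8. DUP -> [32, 32, 33, 85, 85]
9. PUSH -49 -> [32, 32, 33, 85, 85, -49]

[32, 32, 33, 85, 85, -49]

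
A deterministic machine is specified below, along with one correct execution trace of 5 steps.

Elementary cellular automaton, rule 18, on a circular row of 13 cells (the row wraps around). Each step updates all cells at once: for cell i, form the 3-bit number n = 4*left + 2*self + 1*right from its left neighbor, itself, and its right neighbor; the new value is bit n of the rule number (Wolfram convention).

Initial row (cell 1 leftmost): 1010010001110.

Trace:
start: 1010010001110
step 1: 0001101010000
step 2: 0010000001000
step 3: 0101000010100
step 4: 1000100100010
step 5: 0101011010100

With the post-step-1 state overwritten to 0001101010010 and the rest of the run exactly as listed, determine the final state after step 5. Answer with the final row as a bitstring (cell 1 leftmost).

state after step 1 := 0001101010010
step 2: 0010000001101
step 3: 1101000010000
step 4: 0000100101001
step 5: 1001011000110

1001011000110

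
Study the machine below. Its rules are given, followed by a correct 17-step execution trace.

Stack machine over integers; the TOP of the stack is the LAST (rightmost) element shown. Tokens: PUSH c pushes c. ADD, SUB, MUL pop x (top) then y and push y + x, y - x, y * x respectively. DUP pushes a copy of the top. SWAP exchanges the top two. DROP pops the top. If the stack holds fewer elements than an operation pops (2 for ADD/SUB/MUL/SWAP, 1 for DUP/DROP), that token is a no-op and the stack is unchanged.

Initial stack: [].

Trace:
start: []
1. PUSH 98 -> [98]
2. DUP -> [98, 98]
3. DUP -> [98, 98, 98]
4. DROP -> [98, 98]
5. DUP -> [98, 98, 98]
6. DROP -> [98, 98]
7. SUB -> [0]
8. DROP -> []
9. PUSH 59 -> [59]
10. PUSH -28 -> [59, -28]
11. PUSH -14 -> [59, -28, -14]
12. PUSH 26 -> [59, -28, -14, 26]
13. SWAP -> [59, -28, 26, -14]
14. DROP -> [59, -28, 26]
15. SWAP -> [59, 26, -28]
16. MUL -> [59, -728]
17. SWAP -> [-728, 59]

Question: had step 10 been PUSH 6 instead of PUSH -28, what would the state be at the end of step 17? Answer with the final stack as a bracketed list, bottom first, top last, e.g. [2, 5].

[156, 59]

(re-executing from step 10 with the substitution; state before step 10: [59])
10. PUSH 6 -> [59, 6]
11. PUSH -14 -> [59, 6, -14]
12. PUSH 26 -> [59, 6, -14, 26]
13. SWAP -> [59, 6, 26, -14]
14. DROP -> [59, 6, 26]
15. SWAP -> [59, 26, 6]
16. MUL -> [59, 156]
17. SWAP -> [156, 59]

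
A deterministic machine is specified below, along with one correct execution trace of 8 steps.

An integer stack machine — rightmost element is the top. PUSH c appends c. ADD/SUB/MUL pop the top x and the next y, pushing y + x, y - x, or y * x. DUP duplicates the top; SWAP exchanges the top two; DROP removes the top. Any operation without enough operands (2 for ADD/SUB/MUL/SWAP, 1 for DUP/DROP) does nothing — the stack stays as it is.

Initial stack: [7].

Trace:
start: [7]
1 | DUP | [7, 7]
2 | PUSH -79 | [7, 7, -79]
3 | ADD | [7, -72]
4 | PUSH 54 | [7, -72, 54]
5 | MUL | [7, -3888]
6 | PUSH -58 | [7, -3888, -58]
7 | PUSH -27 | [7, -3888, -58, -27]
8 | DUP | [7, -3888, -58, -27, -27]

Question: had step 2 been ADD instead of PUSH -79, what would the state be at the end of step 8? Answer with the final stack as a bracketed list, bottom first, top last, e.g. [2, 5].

(re-executing from step 2 with the substitution; state before step 2: [7, 7])
2 | ADD | [14]
3 | ADD | [14]
4 | PUSH 54 | [14, 54]
5 | MUL | [756]
6 | PUSH -58 | [756, -58]
7 | PUSH -27 | [756, -58, -27]
8 | DUP | [756, -58, -27, -27]

[756, -58, -27, -27]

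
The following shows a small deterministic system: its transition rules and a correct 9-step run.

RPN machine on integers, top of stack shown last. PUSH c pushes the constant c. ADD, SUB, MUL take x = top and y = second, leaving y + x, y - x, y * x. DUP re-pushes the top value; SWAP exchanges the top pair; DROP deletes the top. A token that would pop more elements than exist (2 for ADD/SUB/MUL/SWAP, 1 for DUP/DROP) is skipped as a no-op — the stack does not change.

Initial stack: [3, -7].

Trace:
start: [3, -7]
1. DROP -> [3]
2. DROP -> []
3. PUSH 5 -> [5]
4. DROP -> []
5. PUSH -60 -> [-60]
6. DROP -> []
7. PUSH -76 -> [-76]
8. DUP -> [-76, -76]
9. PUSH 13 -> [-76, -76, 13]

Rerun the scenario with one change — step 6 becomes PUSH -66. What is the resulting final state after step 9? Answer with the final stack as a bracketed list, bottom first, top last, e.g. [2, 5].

(re-executing from step 6 with the substitution; state before step 6: [-60])
6. PUSH -66 -> [-60, -66]
7. PUSH -76 -> [-60, -66, -76]
8. DUP -> [-60, -66, -76, -76]
9. PUSH 13 -> [-60, -66, -76, -76, 13]

[-60, -66, -76, -76, 13]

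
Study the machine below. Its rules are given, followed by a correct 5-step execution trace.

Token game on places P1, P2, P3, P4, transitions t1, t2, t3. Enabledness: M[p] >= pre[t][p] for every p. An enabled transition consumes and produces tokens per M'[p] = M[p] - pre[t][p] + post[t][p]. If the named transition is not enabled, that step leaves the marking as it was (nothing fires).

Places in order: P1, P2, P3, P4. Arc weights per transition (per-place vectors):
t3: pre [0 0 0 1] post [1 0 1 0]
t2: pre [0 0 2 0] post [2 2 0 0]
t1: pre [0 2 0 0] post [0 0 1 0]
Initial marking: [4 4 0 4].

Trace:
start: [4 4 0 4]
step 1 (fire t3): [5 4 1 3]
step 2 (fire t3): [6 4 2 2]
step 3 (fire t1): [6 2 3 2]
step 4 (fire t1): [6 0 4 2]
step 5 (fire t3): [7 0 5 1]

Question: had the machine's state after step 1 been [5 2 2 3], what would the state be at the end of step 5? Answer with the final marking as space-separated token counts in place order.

state after step 1 := [5 2 2 3]
step 2 (fire t3): [6 2 3 2]
step 3 (fire t1): [6 0 4 2]
step 4 (fire t1): [6 0 4 2]
step 5 (fire t3): [7 0 5 1]

7 0 5 1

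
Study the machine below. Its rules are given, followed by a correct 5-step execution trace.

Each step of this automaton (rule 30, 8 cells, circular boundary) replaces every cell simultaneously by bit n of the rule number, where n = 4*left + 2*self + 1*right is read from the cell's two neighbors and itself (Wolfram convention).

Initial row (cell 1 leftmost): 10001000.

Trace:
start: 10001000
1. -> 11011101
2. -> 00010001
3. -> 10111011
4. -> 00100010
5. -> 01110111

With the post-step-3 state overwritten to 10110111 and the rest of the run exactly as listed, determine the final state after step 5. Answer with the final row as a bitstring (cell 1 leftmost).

state after step 3 := 10110111
4. -> 00100100
5. -> 01111110

01111110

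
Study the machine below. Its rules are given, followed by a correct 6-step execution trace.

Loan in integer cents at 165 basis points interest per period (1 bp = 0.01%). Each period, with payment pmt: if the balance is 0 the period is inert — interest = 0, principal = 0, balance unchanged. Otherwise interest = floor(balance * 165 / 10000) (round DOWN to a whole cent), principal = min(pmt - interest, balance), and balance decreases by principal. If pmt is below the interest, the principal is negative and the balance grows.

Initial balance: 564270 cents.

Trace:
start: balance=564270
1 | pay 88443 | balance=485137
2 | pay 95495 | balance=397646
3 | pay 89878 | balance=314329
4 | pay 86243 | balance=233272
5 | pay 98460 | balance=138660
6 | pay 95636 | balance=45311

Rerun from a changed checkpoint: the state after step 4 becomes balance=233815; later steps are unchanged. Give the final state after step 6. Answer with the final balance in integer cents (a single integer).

45872

state after step 4 := balance=233815
5 | pay 98460 | balance=139212
6 | pay 95636 | balance=45872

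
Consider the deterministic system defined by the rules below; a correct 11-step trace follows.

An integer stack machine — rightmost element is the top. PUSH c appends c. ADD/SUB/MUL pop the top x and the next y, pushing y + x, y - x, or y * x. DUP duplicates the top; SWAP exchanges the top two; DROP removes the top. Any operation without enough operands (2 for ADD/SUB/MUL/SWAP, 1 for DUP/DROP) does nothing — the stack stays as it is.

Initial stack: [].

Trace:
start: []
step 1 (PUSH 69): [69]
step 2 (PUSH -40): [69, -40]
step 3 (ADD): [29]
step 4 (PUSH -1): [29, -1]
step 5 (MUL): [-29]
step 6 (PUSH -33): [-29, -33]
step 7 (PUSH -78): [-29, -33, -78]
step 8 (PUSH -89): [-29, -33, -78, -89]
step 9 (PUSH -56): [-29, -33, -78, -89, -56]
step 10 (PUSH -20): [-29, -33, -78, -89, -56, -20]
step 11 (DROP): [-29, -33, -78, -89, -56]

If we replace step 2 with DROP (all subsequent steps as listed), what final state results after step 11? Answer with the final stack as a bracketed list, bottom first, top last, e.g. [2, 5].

(re-executing from step 2 with the substitution; state before step 2: [69])
step 2 (DROP): []
step 3 (ADD): []
step 4 (PUSH -1): [-1]
step 5 (MUL): [-1]
step 6 (PUSH -33): [-1, -33]
step 7 (PUSH -78): [-1, -33, -78]
step 8 (PUSH -89): [-1, -33, -78, -89]
step 9 (PUSH -56): [-1, -33, -78, -89, -56]
step 10 (PUSH -20): [-1, -33, -78, -89, -56, -20]
step 11 (DROP): [-1, -33, -78, -89, -56]

[-1, -33, -78, -89, -56]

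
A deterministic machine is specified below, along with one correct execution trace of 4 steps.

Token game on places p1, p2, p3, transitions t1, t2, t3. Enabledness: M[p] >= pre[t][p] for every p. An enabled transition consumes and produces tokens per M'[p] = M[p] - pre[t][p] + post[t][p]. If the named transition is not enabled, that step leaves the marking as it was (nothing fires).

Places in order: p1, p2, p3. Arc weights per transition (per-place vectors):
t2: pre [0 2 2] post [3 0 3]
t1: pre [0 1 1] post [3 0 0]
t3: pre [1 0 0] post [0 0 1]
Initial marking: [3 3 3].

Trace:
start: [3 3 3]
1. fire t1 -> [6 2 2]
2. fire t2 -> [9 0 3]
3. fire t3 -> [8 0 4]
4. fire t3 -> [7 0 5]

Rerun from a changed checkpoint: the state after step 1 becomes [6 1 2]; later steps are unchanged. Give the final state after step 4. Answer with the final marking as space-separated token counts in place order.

state after step 1 := [6 1 2]
2. fire t2 -> [6 1 2]
3. fire t3 -> [5 1 3]
4. fire t3 -> [4 1 4]

4 1 4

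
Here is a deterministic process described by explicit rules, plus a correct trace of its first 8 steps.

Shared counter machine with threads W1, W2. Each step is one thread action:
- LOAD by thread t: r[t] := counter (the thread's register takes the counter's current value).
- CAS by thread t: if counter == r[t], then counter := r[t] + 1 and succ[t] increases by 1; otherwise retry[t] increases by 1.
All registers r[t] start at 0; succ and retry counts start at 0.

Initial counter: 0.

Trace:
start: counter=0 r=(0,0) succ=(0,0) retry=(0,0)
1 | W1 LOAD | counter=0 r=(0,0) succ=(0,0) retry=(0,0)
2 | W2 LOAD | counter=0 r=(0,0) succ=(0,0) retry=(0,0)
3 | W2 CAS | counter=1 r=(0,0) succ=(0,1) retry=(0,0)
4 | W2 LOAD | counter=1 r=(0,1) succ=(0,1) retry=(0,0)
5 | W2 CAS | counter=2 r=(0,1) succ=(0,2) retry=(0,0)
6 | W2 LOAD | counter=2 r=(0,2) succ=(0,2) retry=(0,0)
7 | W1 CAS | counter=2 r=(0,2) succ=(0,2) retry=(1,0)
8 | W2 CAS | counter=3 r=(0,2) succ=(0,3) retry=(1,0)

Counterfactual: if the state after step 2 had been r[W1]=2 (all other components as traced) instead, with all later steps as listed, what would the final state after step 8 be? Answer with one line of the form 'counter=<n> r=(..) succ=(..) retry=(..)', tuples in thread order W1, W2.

state after step 2 := counter=0 r=(2,0) succ=(0,0) retry=(0,0)
3 | W2 CAS | counter=1 r=(2,0) succ=(0,1) retry=(0,0)
4 | W2 LOAD | counter=1 r=(2,1) succ=(0,1) retry=(0,0)
5 | W2 CAS | counter=2 r=(2,1) succ=(0,2) retry=(0,0)
6 | W2 LOAD | counter=2 r=(2,2) succ=(0,2) retry=(0,0)
7 | W1 CAS | counter=3 r=(2,2) succ=(1,2) retry=(0,0)
8 | W2 CAS | counter=3 r=(2,2) succ=(1,2) retry=(0,1)

counter=3 r=(2,2) succ=(1,2) retry=(0,1)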